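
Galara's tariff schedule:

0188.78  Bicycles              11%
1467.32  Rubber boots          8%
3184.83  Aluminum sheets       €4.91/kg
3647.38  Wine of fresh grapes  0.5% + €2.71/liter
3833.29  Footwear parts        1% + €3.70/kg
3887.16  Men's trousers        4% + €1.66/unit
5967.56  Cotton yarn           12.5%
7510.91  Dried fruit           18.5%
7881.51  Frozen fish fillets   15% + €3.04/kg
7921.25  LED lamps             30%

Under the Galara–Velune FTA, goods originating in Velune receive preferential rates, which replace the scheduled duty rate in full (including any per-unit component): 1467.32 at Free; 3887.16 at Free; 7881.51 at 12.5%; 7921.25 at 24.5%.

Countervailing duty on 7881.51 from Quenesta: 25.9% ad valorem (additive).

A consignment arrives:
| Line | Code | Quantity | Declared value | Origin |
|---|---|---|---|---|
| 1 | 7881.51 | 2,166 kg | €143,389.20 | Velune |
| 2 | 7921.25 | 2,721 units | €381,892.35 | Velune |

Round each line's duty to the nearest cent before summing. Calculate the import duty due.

Line 1 (7881.51, Velune, 2,166 kg, €143,389.20):
Base rate for 7881.51 is 15% + €3.04/kg.
Origin Velune qualifies under the Galara–Velune agreement and 7881.51 is covered: preferential rate 12.5% applies instead.
The additional-duty order on 7881.51 targets Quenesta, not Velune; it does not apply.
Duty = €143,389.20 × 12.5% = €17,923.65.
Line 2 (7921.25, Velune, 2,721 units, €381,892.35):
Base rate for 7921.25 is 30%.
Origin Velune qualifies under the Galara–Velune agreement and 7921.25 is covered: preferential rate 24.5% applies instead.
Duty = €381,892.35 × 24.5% = €93,563.63.
Total = €17,923.65 + €93,563.63 = €111,487.28.

€111,487.28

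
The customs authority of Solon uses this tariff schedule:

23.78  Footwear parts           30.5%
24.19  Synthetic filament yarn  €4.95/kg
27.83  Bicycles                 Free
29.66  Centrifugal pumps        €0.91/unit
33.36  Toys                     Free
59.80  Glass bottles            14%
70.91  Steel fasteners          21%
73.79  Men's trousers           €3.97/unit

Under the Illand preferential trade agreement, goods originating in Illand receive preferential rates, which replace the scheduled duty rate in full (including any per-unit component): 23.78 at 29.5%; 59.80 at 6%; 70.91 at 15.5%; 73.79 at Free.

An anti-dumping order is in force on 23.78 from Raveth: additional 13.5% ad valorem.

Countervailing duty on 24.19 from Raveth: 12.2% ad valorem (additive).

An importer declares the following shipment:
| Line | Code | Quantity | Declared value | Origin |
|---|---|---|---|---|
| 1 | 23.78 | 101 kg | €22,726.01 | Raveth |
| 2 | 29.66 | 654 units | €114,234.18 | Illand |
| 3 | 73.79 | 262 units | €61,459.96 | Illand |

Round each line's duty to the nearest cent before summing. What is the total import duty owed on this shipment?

€10,594.58

Line 1 (23.78, Raveth, 101 kg, €22,726.01):
Base rate for 23.78 is 30.5%.
23.78 has an FTA preferential rate, but origin Raveth is not Illand; base rate stands.
Additional duty on 23.78 from Raveth: +13.5%. Applied ad valorem rate: 30.5% + 13.5% = 44%.
Duty = €22,726.01 × 44% = €9,999.44.
Line 2 (29.66, Illand, 654 units, €114,234.18):
Base rate for 29.66 is €0.91/unit.
Origin Illand is the FTA partner but 29.66 is not on the preference list; base rate stands.
Duty = 654 × €0.91 = €595.14.
Line 3 (73.79, Illand, 262 units, €61,459.96):
Base rate for 73.79 is €3.97/unit.
Origin Illand qualifies under the Solon–Illand agreement and 73.79 is covered: preferential rate Free applies instead.
Duty = €61,459.96 × 0% = €0.00.
Total = €9,999.44 + €595.14 + €0.00 = €10,594.58.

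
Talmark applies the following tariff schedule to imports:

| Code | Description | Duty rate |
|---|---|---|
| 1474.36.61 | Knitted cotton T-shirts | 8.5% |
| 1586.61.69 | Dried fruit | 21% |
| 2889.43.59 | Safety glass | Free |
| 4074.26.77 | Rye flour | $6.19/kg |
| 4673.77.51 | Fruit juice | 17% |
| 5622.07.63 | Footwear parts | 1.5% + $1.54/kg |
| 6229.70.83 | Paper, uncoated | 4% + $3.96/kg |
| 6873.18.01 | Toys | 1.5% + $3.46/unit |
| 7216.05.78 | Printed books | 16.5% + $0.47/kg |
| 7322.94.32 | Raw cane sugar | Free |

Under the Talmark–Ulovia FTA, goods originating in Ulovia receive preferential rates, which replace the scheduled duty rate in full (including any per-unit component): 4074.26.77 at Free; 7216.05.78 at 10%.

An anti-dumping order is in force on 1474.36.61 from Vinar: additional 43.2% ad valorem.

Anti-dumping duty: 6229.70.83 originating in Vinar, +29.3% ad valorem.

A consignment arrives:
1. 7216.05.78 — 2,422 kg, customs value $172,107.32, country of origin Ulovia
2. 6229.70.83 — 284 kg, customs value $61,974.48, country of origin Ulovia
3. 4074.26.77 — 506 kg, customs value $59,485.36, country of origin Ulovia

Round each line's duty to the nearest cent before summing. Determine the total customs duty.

$20,814.35

Line 1 (7216.05.78, Ulovia, 2,422 kg, $172,107.32):
Base rate for 7216.05.78 is 16.5% + $0.47/kg.
Origin Ulovia qualifies under the Talmark–Ulovia agreement and 7216.05.78 is covered: preferential rate 10% applies instead.
Duty = $172,107.32 × 10% = $17,210.73.
Line 2 (6229.70.83, Ulovia, 284 kg, $61,974.48):
Base rate for 6229.70.83 is 4% + $3.96/kg.
Origin Ulovia is the FTA partner but 6229.70.83 is not on the preference list; base rate stands.
The additional-duty order on 6229.70.83 targets Vinar, not Ulovia; it does not apply.
Duty = $61,974.48 × 4% + 284 × $3.96 = $3,603.62.
Line 3 (4074.26.77, Ulovia, 506 kg, $59,485.36):
Base rate for 4074.26.77 is $6.19/kg.
Origin Ulovia qualifies under the Talmark–Ulovia agreement and 4074.26.77 is covered: preferential rate Free applies instead.
Duty = $59,485.36 × 0% = $0.00.
Total = $17,210.73 + $3,603.62 + $0.00 = $20,814.35.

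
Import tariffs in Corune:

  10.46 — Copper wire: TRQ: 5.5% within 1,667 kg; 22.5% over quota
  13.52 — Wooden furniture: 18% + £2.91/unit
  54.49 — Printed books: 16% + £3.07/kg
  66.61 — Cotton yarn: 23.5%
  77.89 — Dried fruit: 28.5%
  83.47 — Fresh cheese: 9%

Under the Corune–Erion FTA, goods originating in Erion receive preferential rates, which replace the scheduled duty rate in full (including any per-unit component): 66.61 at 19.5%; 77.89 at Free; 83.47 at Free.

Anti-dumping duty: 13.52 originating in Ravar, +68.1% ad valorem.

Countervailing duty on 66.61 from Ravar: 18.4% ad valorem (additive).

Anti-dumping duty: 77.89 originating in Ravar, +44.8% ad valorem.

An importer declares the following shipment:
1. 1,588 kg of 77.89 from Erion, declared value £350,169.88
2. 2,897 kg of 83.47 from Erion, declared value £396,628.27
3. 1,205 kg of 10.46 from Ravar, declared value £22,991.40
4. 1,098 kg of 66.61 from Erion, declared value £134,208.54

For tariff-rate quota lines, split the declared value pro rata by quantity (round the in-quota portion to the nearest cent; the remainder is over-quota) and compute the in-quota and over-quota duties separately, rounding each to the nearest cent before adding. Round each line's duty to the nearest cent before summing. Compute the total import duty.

Line 1 (77.89, Erion, 1,588 kg, £350,169.88):
Base rate for 77.89 is 28.5%.
Origin Erion qualifies under the Corune–Erion agreement and 77.89 is covered: preferential rate Free applies instead.
The additional-duty order on 77.89 targets Ravar, not Erion; it does not apply.
Duty = £350,169.88 × 0% = £0.00.
Line 2 (83.47, Erion, 2,897 kg, £396,628.27):
Base rate for 83.47 is 9%.
Origin Erion qualifies under the Corune–Erion agreement and 83.47 is covered: preferential rate Free applies instead.
Duty = £396,628.27 × 0% = £0.00.
Line 3 (10.46, Ravar, 1,205 kg, £22,991.40):
Code 10.46 is under a tariff-rate quota (threshold 1,667 kg). Quantity 1,205 kg is within the quota, so the in-quota rate 5.5% applies to the full value.
Duty = £22,991.40 × 5.5% = £1,264.53.
Line 4 (66.61, Erion, 1,098 kg, £134,208.54):
Base rate for 66.61 is 23.5%.
Origin Erion qualifies under the Corune–Erion agreement and 66.61 is covered: preferential rate 19.5% applies instead.
The additional-duty order on 66.61 targets Ravar, not Erion; it does not apply.
Duty = £134,208.54 × 19.5% = £26,170.67.
Total = £0.00 + £0.00 + £1,264.53 + £26,170.67 = £27,435.20.

£27,435.20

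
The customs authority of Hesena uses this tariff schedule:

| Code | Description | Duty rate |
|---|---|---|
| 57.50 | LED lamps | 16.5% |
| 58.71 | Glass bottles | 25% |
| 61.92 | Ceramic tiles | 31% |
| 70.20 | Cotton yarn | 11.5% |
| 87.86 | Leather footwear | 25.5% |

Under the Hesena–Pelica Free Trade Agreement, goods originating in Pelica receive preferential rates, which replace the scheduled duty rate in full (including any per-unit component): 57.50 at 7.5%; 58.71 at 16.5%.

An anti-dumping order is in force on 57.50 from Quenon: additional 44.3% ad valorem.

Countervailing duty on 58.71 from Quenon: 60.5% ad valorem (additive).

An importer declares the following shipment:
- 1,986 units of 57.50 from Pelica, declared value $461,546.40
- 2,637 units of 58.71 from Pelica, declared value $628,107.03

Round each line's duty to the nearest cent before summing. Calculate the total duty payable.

Line 1 (57.50, Pelica, 1,986 units, $461,546.40):
Base rate for 57.50 is 16.5%.
Origin Pelica qualifies under the Hesena–Pelica agreement and 57.50 is covered: preferential rate 7.5% applies instead.
The additional-duty order on 57.50 targets Quenon, not Pelica; it does not apply.
Duty = $461,546.40 × 7.5% = $34,615.98.
Line 2 (58.71, Pelica, 2,637 units, $628,107.03):
Base rate for 58.71 is 25%.
Origin Pelica qualifies under the Hesena–Pelica agreement and 58.71 is covered: preferential rate 16.5% applies instead.
The additional-duty order on 58.71 targets Quenon, not Pelica; it does not apply.
Duty = $628,107.03 × 16.5% = $103,637.66.
Total = $34,615.98 + $103,637.66 = $138,253.64.

$138,253.64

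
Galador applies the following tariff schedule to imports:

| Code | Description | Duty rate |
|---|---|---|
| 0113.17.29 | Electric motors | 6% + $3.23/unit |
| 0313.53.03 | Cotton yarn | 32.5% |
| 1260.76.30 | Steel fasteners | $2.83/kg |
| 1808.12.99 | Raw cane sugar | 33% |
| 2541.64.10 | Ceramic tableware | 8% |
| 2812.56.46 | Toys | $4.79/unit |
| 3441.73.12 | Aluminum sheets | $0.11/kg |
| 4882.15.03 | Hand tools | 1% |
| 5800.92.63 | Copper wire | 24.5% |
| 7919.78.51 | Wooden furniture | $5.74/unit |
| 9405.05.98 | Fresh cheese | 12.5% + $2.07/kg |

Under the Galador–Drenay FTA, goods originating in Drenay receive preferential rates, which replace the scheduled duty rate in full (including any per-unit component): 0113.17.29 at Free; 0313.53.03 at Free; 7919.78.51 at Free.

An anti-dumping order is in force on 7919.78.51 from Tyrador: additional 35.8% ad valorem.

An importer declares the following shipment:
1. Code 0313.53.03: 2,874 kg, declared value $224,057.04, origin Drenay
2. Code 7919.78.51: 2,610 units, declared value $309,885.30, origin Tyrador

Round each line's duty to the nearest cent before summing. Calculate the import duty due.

Line 1 (0313.53.03, Drenay, 2,874 kg, $224,057.04):
Base rate for 0313.53.03 is 32.5%.
Origin Drenay qualifies under the Galador–Drenay agreement and 0313.53.03 is covered: preferential rate Free applies instead.
Duty = $224,057.04 × 0% = $0.00.
Line 2 (7919.78.51, Tyrador, 2,610 units, $309,885.30):
Base rate for 7919.78.51 is $5.74/unit.
7919.78.51 has an FTA preferential rate, but origin Tyrador is not Drenay; base rate stands.
Additional duty on 7919.78.51 from Tyrador: +35.8% ad valorem. Applied ad valorem rate = 35.8%.
Duty = $309,885.30 × 35.8% + 2,610 × $5.74 = $125,920.34.
Total = $0.00 + $125,920.34 = $125,920.34.

$125,920.34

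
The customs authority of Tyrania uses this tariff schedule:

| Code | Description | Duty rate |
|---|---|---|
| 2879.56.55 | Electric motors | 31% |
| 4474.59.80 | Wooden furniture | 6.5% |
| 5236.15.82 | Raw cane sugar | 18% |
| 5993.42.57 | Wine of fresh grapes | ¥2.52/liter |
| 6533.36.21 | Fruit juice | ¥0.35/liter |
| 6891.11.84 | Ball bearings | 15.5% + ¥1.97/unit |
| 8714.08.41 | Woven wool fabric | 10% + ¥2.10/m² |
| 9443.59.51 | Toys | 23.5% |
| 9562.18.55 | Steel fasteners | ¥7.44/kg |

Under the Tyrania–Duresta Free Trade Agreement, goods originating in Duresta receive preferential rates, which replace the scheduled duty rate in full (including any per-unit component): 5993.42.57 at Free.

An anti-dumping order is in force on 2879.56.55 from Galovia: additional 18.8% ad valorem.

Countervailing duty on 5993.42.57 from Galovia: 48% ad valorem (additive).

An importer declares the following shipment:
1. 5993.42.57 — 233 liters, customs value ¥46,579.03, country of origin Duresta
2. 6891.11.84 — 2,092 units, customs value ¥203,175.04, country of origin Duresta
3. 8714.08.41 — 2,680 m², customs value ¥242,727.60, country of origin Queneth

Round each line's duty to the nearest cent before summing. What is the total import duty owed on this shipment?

¥65,514.13

Line 1 (5993.42.57, Duresta, 233 liters, ¥46,579.03):
Base rate for 5993.42.57 is ¥2.52/liter.
Origin Duresta qualifies under the Tyrania–Duresta agreement and 5993.42.57 is covered: preferential rate Free applies instead.
The additional-duty order on 5993.42.57 targets Galovia, not Duresta; it does not apply.
Duty = ¥46,579.03 × 0% = ¥0.00.
Line 2 (6891.11.84, Duresta, 2,092 units, ¥203,175.04):
Base rate for 6891.11.84 is 15.5% + ¥1.97/unit.
Origin Duresta is the FTA partner but 6891.11.84 is not on the preference list; base rate stands.
Duty = ¥203,175.04 × 15.5% + 2,092 × ¥1.97 = ¥35,613.37.
Line 3 (8714.08.41, Queneth, 2,680 m², ¥242,727.60):
Base rate for 8714.08.41 is 10% + ¥2.10/m².
Duty = ¥242,727.60 × 10% + 2,680 × ¥2.10 = ¥29,900.76.
Total = ¥0.00 + ¥35,613.37 + ¥29,900.76 = ¥65,514.13.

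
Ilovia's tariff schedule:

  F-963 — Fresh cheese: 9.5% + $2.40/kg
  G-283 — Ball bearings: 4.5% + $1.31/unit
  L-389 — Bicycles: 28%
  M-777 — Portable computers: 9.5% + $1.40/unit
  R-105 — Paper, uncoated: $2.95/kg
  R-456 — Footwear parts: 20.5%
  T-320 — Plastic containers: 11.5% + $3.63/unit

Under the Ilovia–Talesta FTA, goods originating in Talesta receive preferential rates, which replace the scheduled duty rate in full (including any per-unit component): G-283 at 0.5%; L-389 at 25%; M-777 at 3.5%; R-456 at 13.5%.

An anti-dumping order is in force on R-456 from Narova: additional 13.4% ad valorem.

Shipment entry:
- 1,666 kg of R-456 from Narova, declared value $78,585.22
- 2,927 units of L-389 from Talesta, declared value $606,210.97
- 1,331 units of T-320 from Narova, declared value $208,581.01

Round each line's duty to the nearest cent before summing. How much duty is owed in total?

Line 1 (R-456, Narova, 1,666 kg, $78,585.22):
Base rate for R-456 is 20.5%.
R-456 has an FTA preferential rate, but origin Narova is not Talesta; base rate stands.
Additional duty on R-456 from Narova: +13.4%. Applied ad valorem rate: 20.5% + 13.4% = 33.9%.
Duty = $78,585.22 × 33.9% = $26,640.39.
Line 2 (L-389, Talesta, 2,927 units, $606,210.97):
Base rate for L-389 is 28%.
Origin Talesta qualifies under the Ilovia–Talesta agreement and L-389 is covered: preferential rate 25% applies instead.
Duty = $606,210.97 × 25% = $151,552.74.
Line 3 (T-320, Narova, 1,331 units, $208,581.01):
Base rate for T-320 is 11.5% + $3.63/unit.
Duty = $208,581.01 × 11.5% + 1,331 × $3.63 = $28,818.35.
Total = $26,640.39 + $151,552.74 + $28,818.35 = $207,011.48.

$207,011.48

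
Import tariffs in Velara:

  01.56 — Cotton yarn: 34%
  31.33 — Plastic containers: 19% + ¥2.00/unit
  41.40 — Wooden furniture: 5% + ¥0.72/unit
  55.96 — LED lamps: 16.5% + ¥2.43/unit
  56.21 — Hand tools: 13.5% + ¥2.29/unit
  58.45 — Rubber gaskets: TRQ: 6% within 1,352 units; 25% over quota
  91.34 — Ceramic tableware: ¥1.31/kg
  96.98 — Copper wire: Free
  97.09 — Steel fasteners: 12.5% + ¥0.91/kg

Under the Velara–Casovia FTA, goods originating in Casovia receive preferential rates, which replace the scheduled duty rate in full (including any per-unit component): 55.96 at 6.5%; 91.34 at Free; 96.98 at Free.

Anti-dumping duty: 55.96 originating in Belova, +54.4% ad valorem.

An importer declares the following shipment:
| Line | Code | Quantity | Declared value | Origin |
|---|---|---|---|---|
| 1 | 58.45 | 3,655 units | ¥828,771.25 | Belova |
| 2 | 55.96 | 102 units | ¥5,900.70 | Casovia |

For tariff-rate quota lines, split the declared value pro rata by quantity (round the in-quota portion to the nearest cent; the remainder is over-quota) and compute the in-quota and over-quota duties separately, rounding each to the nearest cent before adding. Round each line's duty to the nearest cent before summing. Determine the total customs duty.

¥149,328.82

Line 1 (58.45, Belova, 3,655 units, ¥828,771.25):
Code 58.45 is under a tariff-rate quota (threshold 1,352 units). In-quota: 1,352 units at 6%; over-quota: 2,303 units at 25%.
Pro-rata value split: in-quota = ¥828,771.25 × 1,352/3,655 = ¥306,566.00; over-quota = ¥828,771.25 − ¥306,566.00 = ¥522,205.25.
In-quota duty = ¥306,566.00 × 6% = ¥18,393.96. Over-quota duty = ¥522,205.25 × 25% = ¥130,551.31.
Line duty = ¥18,393.96 + ¥130,551.31 = ¥148,945.27.
Line 2 (55.96, Casovia, 102 units, ¥5,900.70):
Base rate for 55.96 is 16.5% + ¥2.43/unit.
Origin Casovia qualifies under the Velara–Casovia agreement and 55.96 is covered: preferential rate 6.5% applies instead.
The additional-duty order on 55.96 targets Belova, not Casovia; it does not apply.
Duty = ¥5,900.70 × 6.5% = ¥383.55.
Total = ¥148,945.27 + ¥383.55 = ¥149,328.82.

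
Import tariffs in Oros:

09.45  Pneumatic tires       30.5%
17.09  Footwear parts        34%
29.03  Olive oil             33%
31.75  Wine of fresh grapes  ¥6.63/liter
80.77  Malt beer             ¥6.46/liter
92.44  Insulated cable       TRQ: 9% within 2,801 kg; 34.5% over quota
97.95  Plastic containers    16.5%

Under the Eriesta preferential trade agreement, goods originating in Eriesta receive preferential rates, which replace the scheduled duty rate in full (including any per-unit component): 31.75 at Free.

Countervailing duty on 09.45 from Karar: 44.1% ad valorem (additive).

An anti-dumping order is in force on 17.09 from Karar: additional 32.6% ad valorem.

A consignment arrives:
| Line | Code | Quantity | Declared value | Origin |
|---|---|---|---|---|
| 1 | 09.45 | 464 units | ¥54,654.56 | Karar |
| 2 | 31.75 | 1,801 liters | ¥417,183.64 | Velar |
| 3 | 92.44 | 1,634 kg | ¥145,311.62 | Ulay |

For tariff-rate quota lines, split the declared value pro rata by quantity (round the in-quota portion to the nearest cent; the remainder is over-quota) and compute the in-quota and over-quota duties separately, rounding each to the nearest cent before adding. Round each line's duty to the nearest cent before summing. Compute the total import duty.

¥65,790.98

Line 1 (09.45, Karar, 464 units, ¥54,654.56):
Base rate for 09.45 is 30.5%.
Additional duty on 09.45 from Karar: +44.1%. Applied ad valorem rate: 30.5% + 44.1% = 74.6%.
Duty = ¥54,654.56 × 74.6% = ¥40,772.30.
Line 2 (31.75, Velar, 1,801 liters, ¥417,183.64):
Base rate for 31.75 is ¥6.63/liter.
31.75 has an FTA preferential rate, but origin Velar is not Eriesta; base rate stands.
Duty = 1,801 × ¥6.63 = ¥11,940.63.
Line 3 (92.44, Ulay, 1,634 kg, ¥145,311.62):
Code 92.44 is under a tariff-rate quota (threshold 2,801 kg). Quantity 1,634 kg is within the quota, so the in-quota rate 9% applies to the full value.
Duty = ¥145,311.62 × 9% = ¥13,078.05.
Total = ¥40,772.30 + ¥11,940.63 + ¥13,078.05 = ¥65,790.98.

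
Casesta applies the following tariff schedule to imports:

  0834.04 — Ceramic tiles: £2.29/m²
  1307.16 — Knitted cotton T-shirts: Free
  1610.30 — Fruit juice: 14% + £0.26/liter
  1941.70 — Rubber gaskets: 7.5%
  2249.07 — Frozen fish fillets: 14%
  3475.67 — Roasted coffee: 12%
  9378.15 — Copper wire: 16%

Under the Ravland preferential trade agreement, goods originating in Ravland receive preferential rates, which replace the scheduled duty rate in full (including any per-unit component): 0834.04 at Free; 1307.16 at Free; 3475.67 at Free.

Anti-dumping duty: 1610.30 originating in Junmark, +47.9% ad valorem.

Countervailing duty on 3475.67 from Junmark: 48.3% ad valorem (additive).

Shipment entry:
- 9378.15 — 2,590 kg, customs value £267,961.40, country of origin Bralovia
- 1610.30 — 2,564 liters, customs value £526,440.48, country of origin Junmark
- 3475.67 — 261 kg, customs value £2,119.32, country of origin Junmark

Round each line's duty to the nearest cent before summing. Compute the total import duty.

Line 1 (9378.15, Bralovia, 2,590 kg, £267,961.40):
Base rate for 9378.15 is 16%.
Duty = £267,961.40 × 16% = £42,873.82.
Line 2 (1610.30, Junmark, 2,564 liters, £526,440.48):
Base rate for 1610.30 is 14% + £0.26/liter.
Additional duty on 1610.30 from Junmark: +47.9%. Applied ad valorem rate: 14% + 47.9% = 61.9%.
Duty = £526,440.48 × 61.9% + 2,564 × £0.26 = £326,533.30.
Line 3 (3475.67, Junmark, 261 kg, £2,119.32):
Base rate for 3475.67 is 12%.
3475.67 has an FTA preferential rate, but origin Junmark is not Ravland; base rate stands.
Additional duty on 3475.67 from Junmark: +48.3%. Applied ad valorem rate: 12% + 48.3% = 60.3%.
Duty = £2,119.32 × 60.3% = £1,277.95.
Total = £42,873.82 + £326,533.30 + £1,277.95 = £370,685.07.

£370,685.07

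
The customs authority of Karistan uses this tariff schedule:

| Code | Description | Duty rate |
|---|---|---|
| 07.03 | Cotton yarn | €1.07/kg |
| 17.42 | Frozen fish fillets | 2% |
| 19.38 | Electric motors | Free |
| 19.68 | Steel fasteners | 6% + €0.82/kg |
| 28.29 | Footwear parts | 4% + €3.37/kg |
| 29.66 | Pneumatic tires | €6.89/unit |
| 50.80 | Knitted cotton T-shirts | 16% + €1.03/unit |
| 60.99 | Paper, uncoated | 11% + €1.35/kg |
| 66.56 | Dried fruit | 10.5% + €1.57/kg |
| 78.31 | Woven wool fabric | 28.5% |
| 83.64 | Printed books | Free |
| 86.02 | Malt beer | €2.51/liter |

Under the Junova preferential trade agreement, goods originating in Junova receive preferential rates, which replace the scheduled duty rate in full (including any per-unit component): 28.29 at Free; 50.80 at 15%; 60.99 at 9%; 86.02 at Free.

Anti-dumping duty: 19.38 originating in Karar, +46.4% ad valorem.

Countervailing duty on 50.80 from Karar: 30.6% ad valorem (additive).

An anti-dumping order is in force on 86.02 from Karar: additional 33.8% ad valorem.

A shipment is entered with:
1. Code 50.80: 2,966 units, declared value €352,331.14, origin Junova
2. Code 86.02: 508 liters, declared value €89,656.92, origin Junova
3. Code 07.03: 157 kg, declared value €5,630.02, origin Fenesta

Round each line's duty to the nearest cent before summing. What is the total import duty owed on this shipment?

Line 1 (50.80, Junova, 2,966 units, €352,331.14):
Base rate for 50.80 is 16% + €1.03/unit.
Origin Junova qualifies under the Karistan–Junova agreement and 50.80 is covered: preferential rate 15% applies instead.
The additional-duty order on 50.80 targets Karar, not Junova; it does not apply.
Duty = €352,331.14 × 15% = €52,849.67.
Line 2 (86.02, Junova, 508 liters, €89,656.92):
Base rate for 86.02 is €2.51/liter.
Origin Junova qualifies under the Karistan–Junova agreement and 86.02 is covered: preferential rate Free applies instead.
The additional-duty order on 86.02 targets Karar, not Junova; it does not apply.
Duty = €89,656.92 × 0% = €0.00.
Line 3 (07.03, Fenesta, 157 kg, €5,630.02):
Base rate for 07.03 is €1.07/kg.
Duty = 157 × €1.07 = €167.99.
Total = €52,849.67 + €0.00 + €167.99 = €53,017.66.

€53,017.66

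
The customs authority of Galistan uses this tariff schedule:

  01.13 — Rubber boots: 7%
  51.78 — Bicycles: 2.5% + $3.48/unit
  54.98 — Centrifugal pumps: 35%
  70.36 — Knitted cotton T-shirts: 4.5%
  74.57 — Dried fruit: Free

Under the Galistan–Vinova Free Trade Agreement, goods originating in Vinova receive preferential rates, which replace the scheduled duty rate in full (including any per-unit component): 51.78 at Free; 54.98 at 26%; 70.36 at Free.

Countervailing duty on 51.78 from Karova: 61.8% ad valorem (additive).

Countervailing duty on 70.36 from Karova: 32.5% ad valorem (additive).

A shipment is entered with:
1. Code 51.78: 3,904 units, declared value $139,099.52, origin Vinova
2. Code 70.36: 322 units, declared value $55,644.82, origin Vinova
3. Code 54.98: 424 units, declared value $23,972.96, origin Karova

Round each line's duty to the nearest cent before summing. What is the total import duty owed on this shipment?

$8,390.54

Line 1 (51.78, Vinova, 3,904 units, $139,099.52):
Base rate for 51.78 is 2.5% + $3.48/unit.
Origin Vinova qualifies under the Galistan–Vinova agreement and 51.78 is covered: preferential rate Free applies instead.
The additional-duty order on 51.78 targets Karova, not Vinova; it does not apply.
Duty = $139,099.52 × 0% = $0.00.
Line 2 (70.36, Vinova, 322 units, $55,644.82):
Base rate for 70.36 is 4.5%.
Origin Vinova qualifies under the Galistan–Vinova agreement and 70.36 is covered: preferential rate Free applies instead.
The additional-duty order on 70.36 targets Karova, not Vinova; it does not apply.
Duty = $55,644.82 × 0% = $0.00.
Line 3 (54.98, Karova, 424 units, $23,972.96):
Base rate for 54.98 is 35%.
54.98 has an FTA preferential rate, but origin Karova is not Vinova; base rate stands.
Duty = $23,972.96 × 35% = $8,390.54.
Total = $0.00 + $0.00 + $8,390.54 = $8,390.54.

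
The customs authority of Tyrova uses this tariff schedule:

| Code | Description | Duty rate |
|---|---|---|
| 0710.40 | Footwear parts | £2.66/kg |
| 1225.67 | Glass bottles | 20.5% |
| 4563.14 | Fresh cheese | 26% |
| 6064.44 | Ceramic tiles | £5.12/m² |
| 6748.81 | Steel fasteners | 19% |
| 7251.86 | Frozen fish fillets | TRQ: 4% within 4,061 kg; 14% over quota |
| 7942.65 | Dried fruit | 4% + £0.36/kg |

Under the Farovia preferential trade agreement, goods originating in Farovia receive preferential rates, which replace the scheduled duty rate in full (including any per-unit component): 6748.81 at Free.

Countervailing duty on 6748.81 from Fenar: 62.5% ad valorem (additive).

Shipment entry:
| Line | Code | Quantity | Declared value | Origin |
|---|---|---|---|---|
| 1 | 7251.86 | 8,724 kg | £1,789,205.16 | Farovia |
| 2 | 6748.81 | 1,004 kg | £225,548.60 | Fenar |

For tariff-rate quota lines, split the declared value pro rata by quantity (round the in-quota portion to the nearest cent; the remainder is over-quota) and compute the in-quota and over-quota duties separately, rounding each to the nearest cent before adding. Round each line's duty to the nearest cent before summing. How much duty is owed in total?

£351,023.78

Line 1 (7251.86, Farovia, 8,724 kg, £1,789,205.16):
Code 7251.86 is under a tariff-rate quota (threshold 4,061 kg). In-quota: 4,061 kg at 4%; over-quota: 4,663 kg at 14%.
Pro-rata value split: in-quota = £1,789,205.16 × 4,061/8,724 = £832,870.49; over-quota = £1,789,205.16 − £832,870.49 = £956,334.67.
In-quota duty = £832,870.49 × 4% = £33,314.82. Over-quota duty = £956,334.67 × 14% = £133,886.85.
Line duty = £33,314.82 + £133,886.85 = £167,201.67.
Line 2 (6748.81, Fenar, 1,004 kg, £225,548.60):
Base rate for 6748.81 is 19%.
6748.81 has an FTA preferential rate, but origin Fenar is not Farovia; base rate stands.
Additional duty on 6748.81 from Fenar: +62.5%. Applied ad valorem rate: 19% + 62.5% = 81.5%.
Duty = £225,548.60 × 81.5% = £183,822.11.
Total = £167,201.67 + £183,822.11 = £351,023.78.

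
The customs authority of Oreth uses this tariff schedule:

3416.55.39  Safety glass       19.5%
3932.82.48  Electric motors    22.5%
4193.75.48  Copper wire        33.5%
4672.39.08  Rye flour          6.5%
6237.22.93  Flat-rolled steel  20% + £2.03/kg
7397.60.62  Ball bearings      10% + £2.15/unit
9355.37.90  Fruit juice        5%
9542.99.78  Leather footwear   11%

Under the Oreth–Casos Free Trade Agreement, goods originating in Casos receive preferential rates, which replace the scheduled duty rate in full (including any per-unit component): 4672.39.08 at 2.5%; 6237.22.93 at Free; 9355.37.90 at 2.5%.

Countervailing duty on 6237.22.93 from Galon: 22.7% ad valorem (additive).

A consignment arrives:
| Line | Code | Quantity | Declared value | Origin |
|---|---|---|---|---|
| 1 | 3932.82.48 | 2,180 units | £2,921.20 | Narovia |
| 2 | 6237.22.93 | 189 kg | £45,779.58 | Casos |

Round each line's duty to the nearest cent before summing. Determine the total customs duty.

Line 1 (3932.82.48, Narovia, 2,180 units, £2,921.20):
Base rate for 3932.82.48 is 22.5%.
Duty = £2,921.20 × 22.5% = £657.27.
Line 2 (6237.22.93, Casos, 189 kg, £45,779.58):
Base rate for 6237.22.93 is 20% + £2.03/kg.
Origin Casos qualifies under the Oreth–Casos agreement and 6237.22.93 is covered: preferential rate Free applies instead.
The additional-duty order on 6237.22.93 targets Galon, not Casos; it does not apply.
Duty = £45,779.58 × 0% = £0.00.
Total = £657.27 + £0.00 = £657.27.

£657.27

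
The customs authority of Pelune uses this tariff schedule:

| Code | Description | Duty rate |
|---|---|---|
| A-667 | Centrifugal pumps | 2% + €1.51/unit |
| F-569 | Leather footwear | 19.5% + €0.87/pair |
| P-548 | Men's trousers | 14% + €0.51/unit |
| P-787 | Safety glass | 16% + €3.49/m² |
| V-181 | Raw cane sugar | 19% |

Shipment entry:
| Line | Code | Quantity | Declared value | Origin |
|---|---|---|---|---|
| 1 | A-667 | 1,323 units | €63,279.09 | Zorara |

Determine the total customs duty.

€3,263.31

Line 1 (A-667, Zorara, 1,323 units, €63,279.09):
Base rate for A-667 is 2% + €1.51/unit.
Duty = €63,279.09 × 2% + 1,323 × €1.51 = €3,263.31.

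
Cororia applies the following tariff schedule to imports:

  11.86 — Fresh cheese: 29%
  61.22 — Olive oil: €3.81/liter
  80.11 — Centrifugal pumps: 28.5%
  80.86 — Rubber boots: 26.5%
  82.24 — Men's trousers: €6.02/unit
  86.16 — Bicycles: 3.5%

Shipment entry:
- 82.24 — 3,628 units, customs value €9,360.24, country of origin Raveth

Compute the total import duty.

€21,840.56

Line 1 (82.24, Raveth, 3,628 units, €9,360.24):
Base rate for 82.24 is €6.02/unit.
Duty = 3,628 × €6.02 = €21,840.56.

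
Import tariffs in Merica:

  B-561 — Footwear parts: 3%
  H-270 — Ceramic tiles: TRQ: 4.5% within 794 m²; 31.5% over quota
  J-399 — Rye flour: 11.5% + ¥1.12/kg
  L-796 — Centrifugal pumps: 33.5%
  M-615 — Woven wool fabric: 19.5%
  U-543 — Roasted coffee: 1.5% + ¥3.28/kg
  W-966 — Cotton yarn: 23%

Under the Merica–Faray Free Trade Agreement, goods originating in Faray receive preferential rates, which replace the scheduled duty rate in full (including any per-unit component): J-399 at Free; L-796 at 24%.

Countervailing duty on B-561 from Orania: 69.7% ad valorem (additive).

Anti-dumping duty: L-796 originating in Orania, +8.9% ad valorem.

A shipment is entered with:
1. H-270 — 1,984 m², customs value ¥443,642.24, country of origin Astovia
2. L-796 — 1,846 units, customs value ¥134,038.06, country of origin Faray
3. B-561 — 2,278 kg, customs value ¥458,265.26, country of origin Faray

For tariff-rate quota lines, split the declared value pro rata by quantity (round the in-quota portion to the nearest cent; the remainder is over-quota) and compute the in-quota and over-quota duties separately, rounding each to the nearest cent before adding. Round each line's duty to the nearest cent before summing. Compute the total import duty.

¥137,726.89

Line 1 (H-270, Astovia, 1,984 m², ¥443,642.24):
Code H-270 is under a tariff-rate quota (threshold 794 m²). In-quota: 794 m² at 4.5%; over-quota: 1,190 m² at 31.5%.
Pro-rata value split: in-quota = ¥443,642.24 × 794/1,984 = ¥177,546.34; over-quota = ¥443,642.24 − ¥177,546.34 = ¥266,095.90.
In-quota duty = ¥177,546.34 × 4.5% = ¥7,989.59. Over-quota duty = ¥266,095.90 × 31.5% = ¥83,820.21.
Line duty = ¥7,989.59 + ¥83,820.21 = ¥91,809.80.
Line 2 (L-796, Faray, 1,846 units, ¥134,038.06):
Base rate for L-796 is 33.5%.
Origin Faray qualifies under the Merica–Faray agreement and L-796 is covered: preferential rate 24% applies instead.
The additional-duty order on L-796 targets Orania, not Faray; it does not apply.
Duty = ¥134,038.06 × 24% = ¥32,169.13.
Line 3 (B-561, Faray, 2,278 kg, ¥458,265.26):
Base rate for B-561 is 3%.
Origin Faray is the FTA partner but B-561 is not on the preference list; base rate stands.
The additional-duty order on B-561 targets Orania, not Faray; it does not apply.
Duty = ¥458,265.26 × 3% = ¥13,747.96.
Total = ¥91,809.80 + ¥32,169.13 + ¥13,747.96 = ¥137,726.89.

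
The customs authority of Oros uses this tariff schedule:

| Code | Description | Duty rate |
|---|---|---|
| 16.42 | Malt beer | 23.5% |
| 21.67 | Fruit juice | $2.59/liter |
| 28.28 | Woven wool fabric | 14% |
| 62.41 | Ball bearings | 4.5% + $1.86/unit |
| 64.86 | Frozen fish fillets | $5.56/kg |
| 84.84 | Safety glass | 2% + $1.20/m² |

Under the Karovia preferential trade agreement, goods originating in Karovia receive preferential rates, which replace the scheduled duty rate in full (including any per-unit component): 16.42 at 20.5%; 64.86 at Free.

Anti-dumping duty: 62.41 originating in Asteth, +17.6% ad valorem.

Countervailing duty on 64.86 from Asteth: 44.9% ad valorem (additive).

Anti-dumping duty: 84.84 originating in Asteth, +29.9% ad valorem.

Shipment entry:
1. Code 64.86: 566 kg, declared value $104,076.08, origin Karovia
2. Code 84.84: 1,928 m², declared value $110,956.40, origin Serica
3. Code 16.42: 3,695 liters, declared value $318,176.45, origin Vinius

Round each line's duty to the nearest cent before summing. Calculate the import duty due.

$79,304.20

Line 1 (64.86, Karovia, 566 kg, $104,076.08):
Base rate for 64.86 is $5.56/kg.
Origin Karovia qualifies under the Oros–Karovia agreement and 64.86 is covered: preferential rate Free applies instead.
The additional-duty order on 64.86 targets Asteth, not Karovia; it does not apply.
Duty = $104,076.08 × 0% = $0.00.
Line 2 (84.84, Serica, 1,928 m², $110,956.40):
Base rate for 84.84 is 2% + $1.20/m².
The additional-duty order on 84.84 targets Asteth, not Serica; it does not apply.
Duty = $110,956.40 × 2% + 1,928 × $1.20 = $4,532.73.
Line 3 (16.42, Vinius, 3,695 liters, $318,176.45):
Base rate for 16.42 is 23.5%.
16.42 has an FTA preferential rate, but origin Vinius is not Karovia; base rate stands.
Duty = $318,176.45 × 23.5% = $74,771.47.
Total = $0.00 + $4,532.73 + $74,771.47 = $79,304.20.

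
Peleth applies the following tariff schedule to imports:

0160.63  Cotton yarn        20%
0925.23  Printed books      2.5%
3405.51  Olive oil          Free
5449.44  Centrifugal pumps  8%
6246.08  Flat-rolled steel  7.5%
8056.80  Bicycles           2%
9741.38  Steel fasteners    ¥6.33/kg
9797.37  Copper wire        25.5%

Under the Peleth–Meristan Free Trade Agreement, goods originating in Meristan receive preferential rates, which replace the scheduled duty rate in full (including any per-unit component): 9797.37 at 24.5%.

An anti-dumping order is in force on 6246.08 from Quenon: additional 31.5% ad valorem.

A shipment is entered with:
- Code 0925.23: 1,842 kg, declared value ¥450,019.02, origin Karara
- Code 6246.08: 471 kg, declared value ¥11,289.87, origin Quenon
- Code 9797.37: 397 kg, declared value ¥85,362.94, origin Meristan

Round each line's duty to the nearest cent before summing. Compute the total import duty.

Line 1 (0925.23, Karara, 1,842 kg, ¥450,019.02):
Base rate for 0925.23 is 2.5%.
Duty = ¥450,019.02 × 2.5% = ¥11,250.48.
Line 2 (6246.08, Quenon, 471 kg, ¥11,289.87):
Base rate for 6246.08 is 7.5%.
Additional duty on 6246.08 from Quenon: +31.5%. Applied ad valorem rate: 7.5% + 31.5% = 39%.
Duty = ¥11,289.87 × 39% = ¥4,403.05.
Line 3 (9797.37, Meristan, 397 kg, ¥85,362.94):
Base rate for 9797.37 is 25.5%.
Origin Meristan qualifies under the Peleth–Meristan agreement and 9797.37 is covered: preferential rate 24.5% applies instead.
Duty = ¥85,362.94 × 24.5% = ¥20,913.92.
Total = ¥11,250.48 + ¥4,403.05 + ¥20,913.92 = ¥36,567.45.

¥36,567.45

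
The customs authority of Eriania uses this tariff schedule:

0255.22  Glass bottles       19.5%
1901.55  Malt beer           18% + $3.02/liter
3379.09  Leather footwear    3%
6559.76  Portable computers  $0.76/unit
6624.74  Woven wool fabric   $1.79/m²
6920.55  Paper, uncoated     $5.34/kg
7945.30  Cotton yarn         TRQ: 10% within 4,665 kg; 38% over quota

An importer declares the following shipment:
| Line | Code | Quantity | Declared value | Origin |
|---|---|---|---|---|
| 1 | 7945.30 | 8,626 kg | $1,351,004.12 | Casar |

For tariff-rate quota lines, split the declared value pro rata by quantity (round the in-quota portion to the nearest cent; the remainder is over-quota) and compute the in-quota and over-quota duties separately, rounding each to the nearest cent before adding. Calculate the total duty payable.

$308,804.52

Line 1 (7945.30, Casar, 8,626 kg, $1,351,004.12):
Code 7945.30 is under a tariff-rate quota (threshold 4,665 kg). In-quota: 4,665 kg at 10%; over-quota: 3,961 kg at 38%.
Pro-rata value split: in-quota = $1,351,004.12 × 4,665/8,626 = $730,632.30; over-quota = $1,351,004.12 − $730,632.30 = $620,371.82.
In-quota duty = $730,632.30 × 10% = $73,063.23. Over-quota duty = $620,371.82 × 38% = $235,741.29.
Line duty = $73,063.23 + $235,741.29 = $308,804.52.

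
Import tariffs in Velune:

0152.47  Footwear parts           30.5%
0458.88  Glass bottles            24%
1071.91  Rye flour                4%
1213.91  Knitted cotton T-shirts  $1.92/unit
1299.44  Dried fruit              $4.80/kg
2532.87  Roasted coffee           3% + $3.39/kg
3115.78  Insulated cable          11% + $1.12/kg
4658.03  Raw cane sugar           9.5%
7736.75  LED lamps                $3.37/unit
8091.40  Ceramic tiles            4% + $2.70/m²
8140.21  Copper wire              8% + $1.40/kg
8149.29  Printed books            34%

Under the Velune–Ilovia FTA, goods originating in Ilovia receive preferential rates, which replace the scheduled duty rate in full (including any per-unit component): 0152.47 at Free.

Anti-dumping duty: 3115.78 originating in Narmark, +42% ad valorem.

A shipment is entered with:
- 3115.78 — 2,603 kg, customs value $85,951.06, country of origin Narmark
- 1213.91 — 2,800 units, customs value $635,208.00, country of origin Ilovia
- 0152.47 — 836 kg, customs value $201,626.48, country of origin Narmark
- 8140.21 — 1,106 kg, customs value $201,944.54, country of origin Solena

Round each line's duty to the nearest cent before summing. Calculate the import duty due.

Line 1 (3115.78, Narmark, 2,603 kg, $85,951.06):
Base rate for 3115.78 is 11% + $1.12/kg.
Additional duty on 3115.78 from Narmark: +42%. Applied ad valorem rate: 11% + 42% = 53%.
Duty = $85,951.06 × 53% + 2,603 × $1.12 = $48,469.42.
Line 2 (1213.91, Ilovia, 2,800 units, $635,208.00):
Base rate for 1213.91 is $1.92/unit.
Origin Ilovia is the FTA partner but 1213.91 is not on the preference list; base rate stands.
Duty = 2,800 × $1.92 = $5,376.00.
Line 3 (0152.47, Narmark, 836 kg, $201,626.48):
Base rate for 0152.47 is 30.5%.
0152.47 has an FTA preferential rate, but origin Narmark is not Ilovia; base rate stands.
Duty = $201,626.48 × 30.5% = $61,496.08.
Line 4 (8140.21, Solena, 1,106 kg, $201,944.54):
Base rate for 8140.21 is 8% + $1.40/kg.
Duty = $201,944.54 × 8% + 1,106 × $1.40 = $17,703.96.
Total = $48,469.42 + $5,376.00 + $61,496.08 + $17,703.96 = $133,045.46.

$133,045.46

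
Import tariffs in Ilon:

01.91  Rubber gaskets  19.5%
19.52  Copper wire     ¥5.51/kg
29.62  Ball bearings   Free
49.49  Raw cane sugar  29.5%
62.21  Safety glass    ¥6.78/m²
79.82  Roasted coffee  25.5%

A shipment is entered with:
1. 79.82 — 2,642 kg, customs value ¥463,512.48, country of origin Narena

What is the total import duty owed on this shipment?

Line 1 (79.82, Narena, 2,642 kg, ¥463,512.48):
Base rate for 79.82 is 25.5%.
Duty = ¥463,512.48 × 25.5% = ¥118,195.68.

¥118,195.68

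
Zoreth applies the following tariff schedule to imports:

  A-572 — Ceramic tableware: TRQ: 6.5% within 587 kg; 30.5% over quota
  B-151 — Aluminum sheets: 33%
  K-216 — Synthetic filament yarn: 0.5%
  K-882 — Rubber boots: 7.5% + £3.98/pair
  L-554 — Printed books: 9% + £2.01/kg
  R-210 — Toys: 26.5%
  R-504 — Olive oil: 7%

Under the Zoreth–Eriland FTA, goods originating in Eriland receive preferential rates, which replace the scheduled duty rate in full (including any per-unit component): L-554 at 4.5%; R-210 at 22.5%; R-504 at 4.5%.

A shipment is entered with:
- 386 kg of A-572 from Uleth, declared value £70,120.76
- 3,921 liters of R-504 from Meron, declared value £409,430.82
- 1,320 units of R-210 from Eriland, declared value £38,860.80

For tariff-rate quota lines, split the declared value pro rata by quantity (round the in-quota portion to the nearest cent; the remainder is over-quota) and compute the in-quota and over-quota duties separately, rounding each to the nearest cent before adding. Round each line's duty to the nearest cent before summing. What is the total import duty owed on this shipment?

£41,961.69

Line 1 (A-572, Uleth, 386 kg, £70,120.76):
Code A-572 is under a tariff-rate quota (threshold 587 kg). Quantity 386 kg is within the quota, so the in-quota rate 6.5% applies to the full value.
Duty = £70,120.76 × 6.5% = £4,557.85.
Line 2 (R-504, Meron, 3,921 liters, £409,430.82):
Base rate for R-504 is 7%.
R-504 has an FTA preferential rate, but origin Meron is not Eriland; base rate stands.
Duty = £409,430.82 × 7% = £28,660.16.
Line 3 (R-210, Eriland, 1,320 units, £38,860.80):
Base rate for R-210 is 26.5%.
Origin Eriland qualifies under the Zoreth–Eriland agreement and R-210 is covered: preferential rate 22.5% applies instead.
Duty = £38,860.80 × 22.5% = £8,743.68.
Total = £4,557.85 + £28,660.16 + £8,743.68 = £41,961.69.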